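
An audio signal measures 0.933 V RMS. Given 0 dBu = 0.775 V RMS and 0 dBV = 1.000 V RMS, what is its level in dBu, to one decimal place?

+1.6 dBu

dBu = 20·log₁₀(V / 0.775 V).
20·log₁₀(0.933/0.775) = +1.6 dBu.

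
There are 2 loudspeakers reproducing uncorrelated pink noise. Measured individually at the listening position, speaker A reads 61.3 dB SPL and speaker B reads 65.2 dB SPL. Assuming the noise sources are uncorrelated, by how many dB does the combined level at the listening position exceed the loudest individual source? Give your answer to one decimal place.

1.5 dB

Incoherent sources sum as intensities:
L_total = 10·log₁₀(10^(61.3/10) + 10^(65.2/10)) = 66.68 dB SPL.
Excess over the loudest (65.2 dB): 66.68 − 65.2 = 1.5 dB.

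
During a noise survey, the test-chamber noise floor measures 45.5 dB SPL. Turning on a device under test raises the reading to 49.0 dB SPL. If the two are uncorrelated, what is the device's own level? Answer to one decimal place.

Subtract intensities: L_src = 10·log₁₀(10^(L_total/10) − 10^(L_bg/10)).
L_src = 10·log₁₀(10^(49.0/10) − 10^(45.5/10)) = 10·log₁₀(43950) = 46.4 dB SPL.

46.4 dB SPL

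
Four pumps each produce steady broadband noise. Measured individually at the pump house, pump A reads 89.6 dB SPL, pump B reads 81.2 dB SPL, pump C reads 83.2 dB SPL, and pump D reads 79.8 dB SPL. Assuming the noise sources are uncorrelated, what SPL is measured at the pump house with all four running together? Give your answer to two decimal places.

91.30 dB SPL

Incoherent sources sum as intensities:
L_total = 10·log₁₀(10^(89.6/10) + 10^(81.2/10) + 10^(83.2/10) + 10^(79.8/10)) = 10·log₁₀(1348000000) = 91.30 dB SPL.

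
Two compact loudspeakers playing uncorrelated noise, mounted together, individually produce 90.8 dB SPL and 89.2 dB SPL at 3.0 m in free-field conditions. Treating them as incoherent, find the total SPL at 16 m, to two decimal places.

78.54 dB SPL

Combined at 3.0 m: 10·log₁₀(10^(90.8/10)+10^(89.2/10)) = 93.084 dB SPL.
Then apply −20·log₁₀(16/3.0) = -14.540 dB → 78.54 dB SPL.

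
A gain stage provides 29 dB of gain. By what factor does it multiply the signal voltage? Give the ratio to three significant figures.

28.2

Voltage ratio = 10^(dB/20).
10^(29/20) = 10^(1.450) = 28.2.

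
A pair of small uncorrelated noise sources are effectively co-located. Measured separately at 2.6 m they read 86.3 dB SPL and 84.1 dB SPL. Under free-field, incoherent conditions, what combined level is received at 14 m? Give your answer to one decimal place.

Combined at 2.6 m: 10·log₁₀(10^(86.3/10)+10^(84.1/10)) = 88.35 dB SPL.
Then apply −20·log₁₀(14/2.6) = -14.62 dB → 73.7 dB SPL.

73.7 dB SPL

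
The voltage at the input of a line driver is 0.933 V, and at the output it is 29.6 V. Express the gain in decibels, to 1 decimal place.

For a voltage ratio, dB = 20·log₁₀(V₂/V₁).
20·log₁₀(29.6/0.933) = 20·log₁₀(31.73) = 30.0 dB.

30.0 dB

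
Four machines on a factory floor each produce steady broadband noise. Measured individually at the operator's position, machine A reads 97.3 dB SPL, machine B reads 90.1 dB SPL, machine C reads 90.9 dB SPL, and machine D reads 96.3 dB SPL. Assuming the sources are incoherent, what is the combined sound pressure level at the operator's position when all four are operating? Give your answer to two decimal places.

100.75 dB SPL

Incoherent sources sum as intensities:
L_total = 10·log₁₀(10^(97.3/10) + 10^(90.1/10) + 10^(90.9/10) + 10^(96.3/10)) = 10·log₁₀(11890000000) = 100.75 dB SPL.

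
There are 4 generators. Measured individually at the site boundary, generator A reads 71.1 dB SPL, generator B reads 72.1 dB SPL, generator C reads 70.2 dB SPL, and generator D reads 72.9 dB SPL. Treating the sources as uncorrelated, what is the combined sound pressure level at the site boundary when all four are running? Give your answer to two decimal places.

Incoherent sources sum as intensities:
L_total = 10·log₁₀(10^(71.1/10) + 10^(72.1/10) + 10^(70.2/10) + 10^(72.9/10)) = 10·log₁₀(59070000) = 77.71 dB SPL.

77.71 dB SPL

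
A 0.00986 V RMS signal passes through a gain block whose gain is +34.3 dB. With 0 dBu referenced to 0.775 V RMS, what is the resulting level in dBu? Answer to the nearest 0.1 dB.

-3.6 dBu

Input level: 20·log₁₀(0.00986/0.775) = -37.91 dBu.
Output: -37.91 + 34.3 = -3.6 dBu.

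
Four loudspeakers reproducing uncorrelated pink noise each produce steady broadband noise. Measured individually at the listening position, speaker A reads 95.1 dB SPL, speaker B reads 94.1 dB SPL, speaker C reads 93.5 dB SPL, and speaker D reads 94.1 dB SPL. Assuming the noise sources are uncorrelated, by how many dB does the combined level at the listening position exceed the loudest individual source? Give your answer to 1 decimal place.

Add the sources as powers (linear), then convert back to dB:
L_total = 10·log₁₀(10^(95.1/10) + 10^(94.1/10) + 10^(93.5/10) + 10^(94.1/10)) = 100.26 dB SPL.
Excess over the loudest (95.1 dB): 100.26 − 95.1 = 5.2 dB.

5.2 dB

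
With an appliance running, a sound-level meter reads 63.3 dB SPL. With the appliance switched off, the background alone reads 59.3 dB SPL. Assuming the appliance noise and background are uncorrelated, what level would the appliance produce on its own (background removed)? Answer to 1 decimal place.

Background correction is a power subtraction:
L_src = 10·log₁₀(10^(63.3/10) − 10^(59.3/10)) = 10·log₁₀(1287000) = 61.1 dB SPL.

61.1 dB SPL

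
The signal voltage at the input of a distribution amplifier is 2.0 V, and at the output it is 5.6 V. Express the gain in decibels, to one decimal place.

For a voltage ratio, dB = 20·log₁₀(V₂/V₁).
20·log₁₀(5.6/2.0) = 20·log₁₀(2.800) = 8.9 dB.

8.9 dB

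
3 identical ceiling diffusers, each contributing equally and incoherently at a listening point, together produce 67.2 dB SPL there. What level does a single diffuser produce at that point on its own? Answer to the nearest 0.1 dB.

62.4 dB SPL

3 equal incoherent sources add 10·log₁₀(3) = 4.77 dB over one source.
L_one = 67.2 − 4.77 = 62.4 dB SPL.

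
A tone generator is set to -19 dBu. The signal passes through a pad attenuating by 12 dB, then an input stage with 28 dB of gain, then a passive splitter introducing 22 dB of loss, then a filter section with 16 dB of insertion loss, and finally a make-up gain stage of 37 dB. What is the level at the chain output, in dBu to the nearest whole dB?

Gain stages sum in dB:
-19 − 12 + 28 − 22 − 16 + 37 = -4 dBu.

-4 dBu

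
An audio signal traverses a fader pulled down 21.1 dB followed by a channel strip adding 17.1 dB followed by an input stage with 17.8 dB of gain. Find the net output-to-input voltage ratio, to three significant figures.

4.90

Net gain = (−21.1) + 17.1 + 17.8 = 13.8 dB.
Voltage ratio = 10^(13.8/20) = 4.90.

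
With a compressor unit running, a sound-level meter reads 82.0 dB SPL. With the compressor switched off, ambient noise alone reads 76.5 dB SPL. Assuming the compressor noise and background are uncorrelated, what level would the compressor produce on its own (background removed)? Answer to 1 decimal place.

80.6 dB SPL

Remove the background by subtracting linear intensities:
L_src = 10·log₁₀(10^(82.0/10) − 10^(76.5/10)) = 10·log₁₀(113800000) = 80.6 dB SPL.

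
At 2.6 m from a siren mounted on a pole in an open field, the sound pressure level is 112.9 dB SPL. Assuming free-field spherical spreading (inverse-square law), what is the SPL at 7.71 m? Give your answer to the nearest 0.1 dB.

Inverse-square spreading gives ΔL = −20·log₁₀(d₂/d₁).
ΔL = −20·log₁₀(7.71/2.6) = -9.44 dB, so L₂ = 112.9 + (-9.44) = 103.5 dB SPL.

103.5 dB SPL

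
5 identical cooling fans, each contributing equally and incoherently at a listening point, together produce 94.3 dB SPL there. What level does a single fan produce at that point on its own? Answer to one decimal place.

5 equal incoherent sources add 10·log₁₀(5) = 6.99 dB over one source.
L_one = 94.3 − 6.99 = 87.3 dB SPL.

87.3 dB SPL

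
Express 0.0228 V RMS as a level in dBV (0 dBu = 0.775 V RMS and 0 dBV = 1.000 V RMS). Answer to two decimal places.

dBV = 20·log₁₀(V / 1.000 V).
20·log₁₀(0.0228/1.000) = -32.84 dBV.

-32.84 dBV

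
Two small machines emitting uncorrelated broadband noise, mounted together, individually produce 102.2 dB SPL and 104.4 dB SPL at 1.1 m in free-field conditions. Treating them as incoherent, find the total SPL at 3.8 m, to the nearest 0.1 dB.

Combined at 1.1 m: 10·log₁₀(10^(102.2/10)+10^(104.4/10)) = 106.45 dB SPL.
Then apply −20·log₁₀(3.8/1.1) = -10.77 dB → 95.7 dB SPL.

95.7 dB SPL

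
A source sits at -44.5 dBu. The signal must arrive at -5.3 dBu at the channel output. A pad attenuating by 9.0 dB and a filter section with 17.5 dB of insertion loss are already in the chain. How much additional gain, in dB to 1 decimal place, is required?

The required make-up gain is the shortfall in the dB sum.
G = -5.3 − (-44.5) + 9.0 + 17.5 = 65.7 dB.

65.7 dB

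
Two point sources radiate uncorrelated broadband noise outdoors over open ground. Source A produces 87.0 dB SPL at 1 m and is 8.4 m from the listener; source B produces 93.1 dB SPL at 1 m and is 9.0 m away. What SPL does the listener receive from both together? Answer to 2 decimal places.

75.09 dB SPL

At the listener: L_A = 87.0 − 20·log₁₀(8.4) = 68.514 dB; L_B = 93.1 − 20·log₁₀(9.0) = 74.015 dB.
Combined: 10·log₁₀(10^(68.514/10)+10^(74.015/10)) = 75.09 dB SPL.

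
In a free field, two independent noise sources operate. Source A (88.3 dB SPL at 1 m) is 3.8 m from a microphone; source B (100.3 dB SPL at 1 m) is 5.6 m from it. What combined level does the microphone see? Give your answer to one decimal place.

At the listener: L_A = 88.3 − 20·log₁₀(3.8) = 76.70 dB; L_B = 100.3 − 20·log₁₀(5.6) = 85.34 dB.
Combined: 10·log₁₀(10^(76.70/10)+10^(85.34/10)) = 85.9 dB SPL.

85.9 dB SPL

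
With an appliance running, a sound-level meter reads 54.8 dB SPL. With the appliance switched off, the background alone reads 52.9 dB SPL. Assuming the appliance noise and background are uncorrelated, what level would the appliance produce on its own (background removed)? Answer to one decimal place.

Background correction is a power subtraction:
L_src = 10·log₁₀(10^(54.8/10) − 10^(52.9/10)) = 10·log₁₀(107000) = 50.3 dB SPL.

50.3 dB SPL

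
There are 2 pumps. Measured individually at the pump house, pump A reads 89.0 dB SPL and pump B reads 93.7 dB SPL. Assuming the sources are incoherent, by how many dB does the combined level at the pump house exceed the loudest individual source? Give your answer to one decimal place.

Add the sources as powers (linear), then convert back to dB:
L_total = 10·log₁₀(10^(89.0/10) + 10^(93.7/10)) = 94.97 dB SPL.
Excess over the loudest (93.7 dB): 94.97 − 93.7 = 1.3 dB.

1.3 dB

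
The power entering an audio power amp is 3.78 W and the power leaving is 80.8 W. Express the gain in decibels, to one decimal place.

13.3 dB

Power is a power quantity, so gain = 10·log₁₀(P_out/P_in).
10·log₁₀(80.8/3.78) = 10·log₁₀(21.38) = 13.3 dB.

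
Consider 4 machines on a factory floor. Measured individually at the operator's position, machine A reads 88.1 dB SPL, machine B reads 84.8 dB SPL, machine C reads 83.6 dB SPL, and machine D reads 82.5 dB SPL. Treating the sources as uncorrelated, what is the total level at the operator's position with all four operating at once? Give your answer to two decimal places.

91.32 dB SPL

Incoherent sources sum as intensities:
L_total = 10·log₁₀(10^(88.1/10) + 10^(84.8/10) + 10^(83.6/10) + 10^(82.5/10)) = 10·log₁₀(1355000000) = 91.32 dB SPL.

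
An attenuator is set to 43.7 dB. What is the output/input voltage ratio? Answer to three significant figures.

0.00653

Voltage ratio = 10^(dB/20).
10^(-43.7/20) = 10^(-2.185) = 0.00653.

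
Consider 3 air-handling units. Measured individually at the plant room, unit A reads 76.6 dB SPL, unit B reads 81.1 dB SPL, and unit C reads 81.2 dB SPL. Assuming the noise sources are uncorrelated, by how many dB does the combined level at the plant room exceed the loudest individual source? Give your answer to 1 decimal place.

Add the sources as powers (linear), then convert back to dB:
L_total = 10·log₁₀(10^(76.6/10) + 10^(81.1/10) + 10^(81.2/10)) = 84.86 dB SPL.
Excess over the loudest (81.2 dB): 84.86 − 81.2 = 3.7 dB.

3.7 dB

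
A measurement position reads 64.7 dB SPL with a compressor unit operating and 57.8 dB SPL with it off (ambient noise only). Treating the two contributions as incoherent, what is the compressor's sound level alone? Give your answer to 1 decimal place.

63.7 dB SPL

Background correction is a power subtraction:
L_src = 10·log₁₀(10^(64.7/10) − 10^(57.8/10)) = 10·log₁₀(2349000) = 63.7 dB SPL.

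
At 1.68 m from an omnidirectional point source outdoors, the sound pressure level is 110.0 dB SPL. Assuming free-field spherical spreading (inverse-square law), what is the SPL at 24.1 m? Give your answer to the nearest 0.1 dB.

86.9 dB SPL

Inverse-square spreading gives ΔL = −20·log₁₀(d₂/d₁).
ΔL = −20·log₁₀(24.1/1.68) = -23.13 dB, so L₂ = 110.0 + (-23.13) = 86.9 dB SPL.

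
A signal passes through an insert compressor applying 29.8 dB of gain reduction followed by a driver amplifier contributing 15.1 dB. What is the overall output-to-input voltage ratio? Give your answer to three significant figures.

Net gain = (−29.8) + 15.1 = -14.7 dB.
Voltage ratio = 10^(-14.7/20) = 0.184.

0.184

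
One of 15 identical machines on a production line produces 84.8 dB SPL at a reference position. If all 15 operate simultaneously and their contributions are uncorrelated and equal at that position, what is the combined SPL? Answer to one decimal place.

96.6 dB SPL

15 equal incoherent sources raise the level by 10·log₁₀(15) = 11.76 dB.
L_total = 84.8 + 11.76 = 96.6 dB SPL.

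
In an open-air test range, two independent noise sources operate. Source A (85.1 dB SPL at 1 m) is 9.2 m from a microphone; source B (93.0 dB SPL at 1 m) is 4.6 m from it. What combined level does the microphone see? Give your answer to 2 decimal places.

At the listener: L_A = 85.1 − 20·log₁₀(9.2) = 65.824 dB; L_B = 93.0 − 20·log₁₀(4.6) = 79.745 dB.
Combined: 10·log₁₀(10^(65.824/10)+10^(79.745/10)) = 79.92 dB SPL.

79.92 dB SPL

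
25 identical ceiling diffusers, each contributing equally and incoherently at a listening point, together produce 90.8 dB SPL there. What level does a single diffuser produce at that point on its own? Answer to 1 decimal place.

76.8 dB SPL

25 equal incoherent sources add 10·log₁₀(25) = 13.98 dB over one source.
L_one = 90.8 − 13.98 = 76.8 dB SPL.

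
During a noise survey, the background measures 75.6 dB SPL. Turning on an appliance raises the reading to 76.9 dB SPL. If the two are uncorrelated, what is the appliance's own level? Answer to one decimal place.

Background correction is a power subtraction:
L_src = 10·log₁₀(10^(76.9/10) − 10^(75.6/10)) = 10·log₁₀(12670000) = 71.0 dB SPL.

71.0 dB SPL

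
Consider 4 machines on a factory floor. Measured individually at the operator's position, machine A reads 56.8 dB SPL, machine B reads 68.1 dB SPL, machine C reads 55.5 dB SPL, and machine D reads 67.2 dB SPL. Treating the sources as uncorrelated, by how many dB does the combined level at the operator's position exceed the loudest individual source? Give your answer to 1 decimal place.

Uncorrelated sources add in intensity (power), not in dB.
L_total = 10·log₁₀(10^(56.8/10) + 10^(68.1/10) + 10^(55.5/10) + 10^(67.2/10)) = 70.98 dB SPL.
Excess over the loudest (68.1 dB): 70.98 − 68.1 = 2.9 dB.

2.9 dB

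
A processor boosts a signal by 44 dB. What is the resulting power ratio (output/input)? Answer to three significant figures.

Power ratio = 10^(dB/10).
10^(44/10) = 10^(4.400) = 25100.

25100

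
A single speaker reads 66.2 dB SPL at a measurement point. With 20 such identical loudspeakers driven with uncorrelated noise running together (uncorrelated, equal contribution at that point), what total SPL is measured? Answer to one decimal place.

79.2 dB SPL

20 equal incoherent sources raise the level by 10·log₁₀(20) = 13.01 dB.
L_total = 66.2 + 13.01 = 79.2 dB SPL.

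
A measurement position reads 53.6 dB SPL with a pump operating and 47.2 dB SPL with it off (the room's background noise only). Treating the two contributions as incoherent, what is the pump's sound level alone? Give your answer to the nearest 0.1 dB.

52.5 dB SPL

Background correction is a power subtraction:
L_src = 10·log₁₀(10^(53.6/10) − 10^(47.2/10)) = 10·log₁₀(176600) = 52.5 dB SPL.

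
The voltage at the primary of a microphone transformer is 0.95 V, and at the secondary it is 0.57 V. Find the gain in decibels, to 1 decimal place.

For a voltage ratio, dB = 20·log₁₀(V₂/V₁).
20·log₁₀(0.57/0.95) = 20·log₁₀(0.6000) = -4.4 dB.

-4.4 dB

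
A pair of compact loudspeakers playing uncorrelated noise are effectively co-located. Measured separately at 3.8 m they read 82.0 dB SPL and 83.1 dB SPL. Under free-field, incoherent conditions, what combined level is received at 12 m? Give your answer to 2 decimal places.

Combined at 3.8 m: 10·log₁₀(10^(82.0/10)+10^(83.1/10)) = 85.595 dB SPL.
Then apply −20·log₁₀(12/3.8) = -9.988 dB → 75.61 dB SPL.

75.61 dB SPL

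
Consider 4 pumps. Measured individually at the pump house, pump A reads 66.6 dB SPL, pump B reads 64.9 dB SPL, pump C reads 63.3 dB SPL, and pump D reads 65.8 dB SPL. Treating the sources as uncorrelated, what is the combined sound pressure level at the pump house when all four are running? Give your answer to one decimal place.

Add the sources as powers (linear), then convert back to dB:
L_total = 10·log₁₀(10^(66.6/10) + 10^(64.9/10) + 10^(63.3/10) + 10^(65.8/10)) = 10·log₁₀(13600000) = 71.3 dB SPL.

71.3 dB SPL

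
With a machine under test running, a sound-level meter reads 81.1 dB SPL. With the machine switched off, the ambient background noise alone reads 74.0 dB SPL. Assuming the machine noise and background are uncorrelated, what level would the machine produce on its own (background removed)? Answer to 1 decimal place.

80.2 dB SPL

Remove the background by subtracting linear intensities:
L_src = 10·log₁₀(10^(81.1/10) − 10^(74.0/10)) = 10·log₁₀(103700000) = 80.2 dB SPL.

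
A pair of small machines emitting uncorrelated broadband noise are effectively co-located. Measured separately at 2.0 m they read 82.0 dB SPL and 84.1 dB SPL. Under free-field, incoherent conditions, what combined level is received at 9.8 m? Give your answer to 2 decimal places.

72.38 dB SPL

Combined at 2.0 m: 10·log₁₀(10^(82.0/10)+10^(84.1/10)) = 86.186 dB SPL.
Then apply −20·log₁₀(9.8/2.0) = -13.804 dB → 72.38 dB SPL.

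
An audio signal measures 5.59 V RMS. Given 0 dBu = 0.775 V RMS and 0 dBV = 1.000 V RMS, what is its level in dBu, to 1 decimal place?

dBu = 20·log₁₀(V / 0.775 V).
20·log₁₀(5.59/0.775) = +17.2 dBu.

+17.2 dBu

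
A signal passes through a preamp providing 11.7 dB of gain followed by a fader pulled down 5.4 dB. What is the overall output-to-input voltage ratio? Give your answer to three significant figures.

Net gain = 11.7 + (−5.4) = 6.3 dB.
Voltage ratio = 10^(6.3/20) = 2.07.

2.07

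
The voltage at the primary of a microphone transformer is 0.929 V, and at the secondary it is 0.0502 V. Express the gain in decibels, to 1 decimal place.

Voltage is an amplitude quantity, so gain = 20·log₁₀(V_out/V_in).
20·log₁₀(0.0502/0.929) = 20·log₁₀(0.05404) = -25.3 dB.

-25.3 dB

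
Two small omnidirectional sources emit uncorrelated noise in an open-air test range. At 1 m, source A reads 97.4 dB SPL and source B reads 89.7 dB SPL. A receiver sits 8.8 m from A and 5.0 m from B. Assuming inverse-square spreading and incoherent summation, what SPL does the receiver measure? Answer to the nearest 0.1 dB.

At the listener: L_A = 97.4 − 20·log₁₀(8.8) = 78.51 dB; L_B = 89.7 − 20·log₁₀(5.0) = 75.72 dB.
Combined: 10·log₁₀(10^(78.51/10)+10^(75.72/10)) = 80.3 dB SPL.

80.3 dB SPL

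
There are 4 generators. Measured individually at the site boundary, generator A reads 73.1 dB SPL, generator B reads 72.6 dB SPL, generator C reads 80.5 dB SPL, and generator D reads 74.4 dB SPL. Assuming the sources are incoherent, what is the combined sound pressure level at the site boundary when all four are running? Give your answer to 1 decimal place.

82.5 dB SPL

Uncorrelated sources add in intensity (power), not in dB.
L_total = 10·log₁₀(10^(73.1/10) + 10^(72.6/10) + 10^(80.5/10) + 10^(74.4/10)) = 10·log₁₀(178400000) = 82.5 dB SPL.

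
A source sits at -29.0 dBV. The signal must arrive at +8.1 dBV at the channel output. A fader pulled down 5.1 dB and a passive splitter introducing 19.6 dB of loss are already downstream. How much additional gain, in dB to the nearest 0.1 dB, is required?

61.8 dB

The required make-up gain is the shortfall in the dB sum.
G = +8.1 − (-29.0) + 5.1 + 19.6 = 61.8 dB.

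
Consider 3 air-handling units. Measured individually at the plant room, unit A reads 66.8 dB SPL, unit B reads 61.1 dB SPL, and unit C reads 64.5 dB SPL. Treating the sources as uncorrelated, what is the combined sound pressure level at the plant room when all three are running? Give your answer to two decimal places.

Add the sources as powers (linear), then convert back to dB:
L_total = 10·log₁₀(10^(66.8/10) + 10^(61.1/10) + 10^(64.5/10)) = 10·log₁₀(8893000) = 69.49 dB SPL.

69.49 dB SPL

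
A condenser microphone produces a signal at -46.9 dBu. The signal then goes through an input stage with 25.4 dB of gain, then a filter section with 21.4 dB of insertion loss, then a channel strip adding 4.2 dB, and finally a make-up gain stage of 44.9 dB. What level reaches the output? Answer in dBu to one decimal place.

+6.2 dBu

Gain stages sum in dB:
-46.9 + 25.4 − 21.4 + 4.2 + 44.9 = +6.2 dBu.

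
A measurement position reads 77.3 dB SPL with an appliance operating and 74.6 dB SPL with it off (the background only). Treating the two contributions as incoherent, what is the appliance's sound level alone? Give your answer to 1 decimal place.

74.0 dB SPL

Background correction is a power subtraction:
L_src = 10·log₁₀(10^(77.3/10) − 10^(74.6/10)) = 10·log₁₀(24860000) = 74.0 dB SPL.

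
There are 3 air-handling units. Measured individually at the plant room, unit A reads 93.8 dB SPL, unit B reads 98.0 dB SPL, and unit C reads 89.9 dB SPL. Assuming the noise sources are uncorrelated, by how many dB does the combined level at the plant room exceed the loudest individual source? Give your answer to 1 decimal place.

1.9 dB

Add the sources as powers (linear), then convert back to dB:
L_total = 10·log₁₀(10^(93.8/10) + 10^(98.0/10) + 10^(89.9/10)) = 99.86 dB SPL.
Excess over the loudest (98.0 dB): 99.86 − 98.0 = 1.9 dB.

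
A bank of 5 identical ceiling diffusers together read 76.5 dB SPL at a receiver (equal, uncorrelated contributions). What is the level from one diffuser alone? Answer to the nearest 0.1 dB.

69.5 dB SPL

5 equal incoherent sources add 10·log₁₀(5) = 6.99 dB over one source.
L_one = 76.5 − 6.99 = 69.5 dB SPL.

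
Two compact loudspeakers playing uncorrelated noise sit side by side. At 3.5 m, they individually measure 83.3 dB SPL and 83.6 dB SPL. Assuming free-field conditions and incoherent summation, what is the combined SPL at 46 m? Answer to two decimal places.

64.09 dB SPL

Combined at 3.5 m: 10·log₁₀(10^(83.3/10)+10^(83.6/10)) = 86.463 dB SPL.
Then apply −20·log₁₀(46/3.5) = -22.374 dB → 64.09 dB SPL.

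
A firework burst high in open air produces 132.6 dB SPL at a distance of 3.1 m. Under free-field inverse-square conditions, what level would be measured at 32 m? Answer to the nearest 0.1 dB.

For a point source in a free field, ΔL = −20·log₁₀(d₂/d₁).
ΔL = −20·log₁₀(32/3.1) = -20.28 dB, so L₂ = 132.6 + (-20.28) = 112.3 dB SPL.

112.3 dB SPL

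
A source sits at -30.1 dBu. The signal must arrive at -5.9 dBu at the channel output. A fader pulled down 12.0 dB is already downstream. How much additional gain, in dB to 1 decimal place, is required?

36.2 dB

The required make-up gain is the shortfall in the dB sum.
G = -5.9 − (-30.1) + 12.0 = 36.2 dB.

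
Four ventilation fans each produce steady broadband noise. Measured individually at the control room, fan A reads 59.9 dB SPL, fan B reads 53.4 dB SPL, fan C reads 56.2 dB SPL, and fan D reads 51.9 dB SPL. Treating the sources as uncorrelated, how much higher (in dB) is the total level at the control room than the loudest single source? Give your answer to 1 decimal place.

Uncorrelated sources add in intensity (power), not in dB.
L_total = 10·log₁₀(10^(59.9/10) + 10^(53.4/10) + 10^(56.2/10) + 10^(51.9/10)) = 62.47 dB SPL.
Excess over the loudest (59.9 dB): 62.47 − 59.9 = 2.6 dB.

2.6 dB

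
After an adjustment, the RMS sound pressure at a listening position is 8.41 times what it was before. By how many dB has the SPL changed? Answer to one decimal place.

18.5 dB

Sound pressure is an amplitude quantity: ΔL = 20·log₁₀(p₂/p₁).
20·log₁₀(8.41) = 18.5 dB.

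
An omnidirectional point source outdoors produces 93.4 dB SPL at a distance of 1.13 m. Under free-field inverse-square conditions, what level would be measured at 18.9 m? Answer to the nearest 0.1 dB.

Free-field point source: level drops by 20·log₁₀ of the distance ratio.
ΔL = −20·log₁₀(18.9/1.13) = -24.47 dB, so L₂ = 93.4 + (-24.47) = 68.9 dB SPL.

68.9 dB SPL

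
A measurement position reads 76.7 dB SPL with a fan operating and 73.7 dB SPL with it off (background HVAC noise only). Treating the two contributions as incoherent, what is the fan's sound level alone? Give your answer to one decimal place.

Background correction is a power subtraction:
L_src = 10·log₁₀(10^(76.7/10) − 10^(73.7/10)) = 10·log₁₀(23330000) = 73.7 dB SPL.

73.7 dB SPL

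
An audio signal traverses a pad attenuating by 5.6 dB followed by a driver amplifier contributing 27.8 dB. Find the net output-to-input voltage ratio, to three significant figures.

12.9

Net gain = (−5.6) + 27.8 = 22.2 dB.
Voltage ratio = 10^(22.2/20) = 12.9.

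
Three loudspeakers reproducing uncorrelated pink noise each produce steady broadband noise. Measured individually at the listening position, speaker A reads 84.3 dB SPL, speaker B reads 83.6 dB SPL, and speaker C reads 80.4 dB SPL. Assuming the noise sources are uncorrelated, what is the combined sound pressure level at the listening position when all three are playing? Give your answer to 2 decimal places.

87.84 dB SPL

Uncorrelated sources add in intensity (power), not in dB.
L_total = 10·log₁₀(10^(84.3/10) + 10^(83.6/10) + 10^(80.4/10)) = 10·log₁₀(607900000) = 87.84 dB SPL.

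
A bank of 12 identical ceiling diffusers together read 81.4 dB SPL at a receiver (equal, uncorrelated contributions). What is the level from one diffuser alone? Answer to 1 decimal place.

70.6 dB SPL

12 equal incoherent sources add 10·log₁₀(12) = 10.79 dB over one source.
L_one = 81.4 − 10.79 = 70.6 dB SPL.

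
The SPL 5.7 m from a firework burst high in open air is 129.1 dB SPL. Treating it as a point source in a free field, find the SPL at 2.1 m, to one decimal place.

Free-field point source: level drops by 20·log₁₀ of the distance ratio.
ΔL = −20·log₁₀(2.1/5.7) = 8.67 dB, so L₂ = 129.1 + (8.67) = 137.8 dB SPL.

137.8 dB SPL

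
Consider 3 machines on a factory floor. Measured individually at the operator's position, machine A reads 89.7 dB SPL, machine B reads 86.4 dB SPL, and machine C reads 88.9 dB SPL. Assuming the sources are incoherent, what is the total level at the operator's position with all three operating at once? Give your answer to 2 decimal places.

93.32 dB SPL

Uncorrelated sources add in intensity (power), not in dB.
L_total = 10·log₁₀(10^(89.7/10) + 10^(86.4/10) + 10^(88.9/10)) = 10·log₁₀(2146000000) = 93.32 dB SPL.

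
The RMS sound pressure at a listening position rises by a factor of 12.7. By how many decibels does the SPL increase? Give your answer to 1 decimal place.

22.1 dB

Sound pressure is an amplitude quantity: ΔL = 20·log₁₀(p₂/p₁).
20·log₁₀(12.7) = 22.1 dB.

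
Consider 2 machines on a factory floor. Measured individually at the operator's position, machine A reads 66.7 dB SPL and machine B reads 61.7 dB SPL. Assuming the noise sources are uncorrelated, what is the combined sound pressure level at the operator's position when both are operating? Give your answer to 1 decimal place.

Incoherent sources sum as intensities:
L_total = 10·log₁₀(10^(66.7/10) + 10^(61.7/10)) = 10·log₁₀(6156000) = 67.9 dB SPL.

67.9 dB SPL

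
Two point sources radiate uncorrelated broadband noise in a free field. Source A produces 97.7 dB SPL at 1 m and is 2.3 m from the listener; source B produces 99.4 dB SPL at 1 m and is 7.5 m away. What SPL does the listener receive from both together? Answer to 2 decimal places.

91.03 dB SPL

At the listener: L_A = 97.7 − 20·log₁₀(2.3) = 90.465 dB; L_B = 99.4 − 20·log₁₀(7.5) = 81.899 dB.
Combined: 10·log₁₀(10^(90.465/10)+10^(81.899/10)) = 91.03 dB SPL.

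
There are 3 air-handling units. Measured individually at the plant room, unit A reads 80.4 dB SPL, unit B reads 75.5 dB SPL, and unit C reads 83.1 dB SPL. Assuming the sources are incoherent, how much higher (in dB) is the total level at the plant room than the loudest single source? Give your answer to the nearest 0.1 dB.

2.3 dB

Incoherent sources sum as intensities:
L_total = 10·log₁₀(10^(80.4/10) + 10^(75.5/10) + 10^(83.1/10)) = 85.43 dB SPL.
Excess over the loudest (83.1 dB): 85.43 − 83.1 = 2.3 dB.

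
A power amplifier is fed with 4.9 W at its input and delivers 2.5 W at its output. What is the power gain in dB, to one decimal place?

-2.9 dB

Power is a power quantity, so gain = 10·log₁₀(P_out/P_in).
10·log₁₀(2.5/4.9) = 10·log₁₀(0.5102) = -2.9 dB.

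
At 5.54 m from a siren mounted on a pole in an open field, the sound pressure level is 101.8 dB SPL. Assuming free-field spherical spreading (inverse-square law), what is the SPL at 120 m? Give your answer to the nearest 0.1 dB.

Inverse-square spreading gives ΔL = −20·log₁₀(d₂/d₁).
ΔL = −20·log₁₀(120/5.54) = -26.71 dB, so L₂ = 101.8 + (-26.71) = 75.1 dB SPL.

75.1 dB SPL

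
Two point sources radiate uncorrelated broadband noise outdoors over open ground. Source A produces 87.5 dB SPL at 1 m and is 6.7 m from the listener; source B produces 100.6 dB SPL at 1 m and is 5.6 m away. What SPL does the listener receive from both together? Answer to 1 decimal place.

85.8 dB SPL

At the listener: L_A = 87.5 − 20·log₁₀(6.7) = 70.98 dB; L_B = 100.6 − 20·log₁₀(5.6) = 85.64 dB.
Combined: 10·log₁₀(10^(70.98/10)+10^(85.64/10)) = 85.8 dB SPL.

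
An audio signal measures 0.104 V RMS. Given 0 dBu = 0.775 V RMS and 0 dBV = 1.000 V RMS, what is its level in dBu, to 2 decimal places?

-17.45 dBu

dBu = 20·log₁₀(V / 0.775 V).
20·log₁₀(0.104/0.775) = -17.45 dBu.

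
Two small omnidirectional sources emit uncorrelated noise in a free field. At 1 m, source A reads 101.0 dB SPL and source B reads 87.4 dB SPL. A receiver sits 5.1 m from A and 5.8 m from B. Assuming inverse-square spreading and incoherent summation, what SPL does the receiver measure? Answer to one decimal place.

87.0 dB SPL

At the listener: L_A = 101.0 − 20·log₁₀(5.1) = 86.85 dB; L_B = 87.4 − 20·log₁₀(5.8) = 72.13 dB.
Combined: 10·log₁₀(10^(86.85/10)+10^(72.13/10)) = 87.0 dB SPL.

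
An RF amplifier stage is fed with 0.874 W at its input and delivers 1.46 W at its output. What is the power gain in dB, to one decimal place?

Power ratio → dB uses the 10·log₁₀ form:
10·log₁₀(1.46/0.874) = 10·log₁₀(1.670) = 2.2 dB.

2.2 dB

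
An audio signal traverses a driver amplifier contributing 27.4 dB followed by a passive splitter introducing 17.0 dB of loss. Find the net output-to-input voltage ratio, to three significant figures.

Net gain = 27.4 + (−17.0) = 10.4 dB.
Voltage ratio = 10^(10.4/20) = 3.31.

3.31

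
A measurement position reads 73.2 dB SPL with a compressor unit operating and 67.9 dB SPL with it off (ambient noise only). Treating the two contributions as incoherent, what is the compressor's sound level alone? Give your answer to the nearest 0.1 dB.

Remove the background by subtracting linear intensities:
L_src = 10·log₁₀(10^(73.2/10) − 10^(67.9/10)) = 10·log₁₀(14730000) = 71.7 dB SPL.

71.7 dB SPL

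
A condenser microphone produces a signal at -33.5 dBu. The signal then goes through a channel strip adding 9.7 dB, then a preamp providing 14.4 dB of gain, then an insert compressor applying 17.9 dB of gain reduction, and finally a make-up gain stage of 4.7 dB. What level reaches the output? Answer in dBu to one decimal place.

In dB, series stages simply add:
-33.5 + 9.7 + 14.4 − 17.9 + 4.7 = -22.6 dBu.

-22.6 dBu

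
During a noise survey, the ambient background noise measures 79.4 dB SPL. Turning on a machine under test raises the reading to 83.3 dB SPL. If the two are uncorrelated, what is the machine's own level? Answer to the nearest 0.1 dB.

Remove the background by subtracting linear intensities:
L_src = 10·log₁₀(10^(83.3/10) − 10^(79.4/10)) = 10·log₁₀(126700000) = 81.0 dB SPL.

81.0 dB SPL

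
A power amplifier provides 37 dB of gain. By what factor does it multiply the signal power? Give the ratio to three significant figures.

5010

Power ratio = 10^(dB/10).
10^(37/10) = 10^(3.700) = 5010.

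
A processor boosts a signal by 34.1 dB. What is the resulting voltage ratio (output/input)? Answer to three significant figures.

50.7

Voltage ratio = 10^(dB/20).
10^(34.1/20) = 10^(1.705) = 50.7.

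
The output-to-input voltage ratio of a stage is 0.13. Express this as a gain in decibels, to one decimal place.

-17.7 dB

Voltage ratio → dB uses the 20·log₁₀ form:
20·log₁₀(0.13) = -17.7 dB.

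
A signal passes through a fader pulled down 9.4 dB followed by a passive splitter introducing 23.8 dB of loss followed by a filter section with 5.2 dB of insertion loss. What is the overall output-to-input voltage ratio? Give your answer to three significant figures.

0.0120

Net gain = (−9.4) + (−23.8) + (−5.2) = -38.4 dB.
Voltage ratio = 10^(-38.4/20) = 0.0120.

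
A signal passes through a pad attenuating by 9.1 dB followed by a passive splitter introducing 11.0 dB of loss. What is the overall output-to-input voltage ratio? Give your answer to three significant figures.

Net gain = (−9.1) + (−11.0) = -20.1 dB.
Voltage ratio = 10^(-20.1/20) = 0.0989.

0.0989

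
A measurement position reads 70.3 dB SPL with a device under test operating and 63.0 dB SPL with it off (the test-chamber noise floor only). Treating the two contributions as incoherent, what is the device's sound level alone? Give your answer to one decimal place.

69.4 dB SPL

Remove the background by subtracting linear intensities:
L_src = 10·log₁₀(10^(70.3/10) − 10^(63.0/10)) = 10·log₁₀(8720000) = 69.4 dB SPL.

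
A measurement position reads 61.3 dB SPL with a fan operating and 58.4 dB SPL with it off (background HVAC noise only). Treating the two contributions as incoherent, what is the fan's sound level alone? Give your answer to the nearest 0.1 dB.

58.2 dB SPL

Subtract intensities: L_src = 10·log₁₀(10^(L_total/10) − 10^(L_bg/10)).
L_src = 10·log₁₀(10^(61.3/10) − 10^(58.4/10)) = 10·log₁₀(657100) = 58.2 dB SPL.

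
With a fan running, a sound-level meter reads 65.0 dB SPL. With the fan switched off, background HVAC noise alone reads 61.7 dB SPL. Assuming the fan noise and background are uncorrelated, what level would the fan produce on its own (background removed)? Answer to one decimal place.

62.3 dB SPL

Background correction is a power subtraction:
L_src = 10·log₁₀(10^(65.0/10) − 10^(61.7/10)) = 10·log₁₀(1683000) = 62.3 dB SPL.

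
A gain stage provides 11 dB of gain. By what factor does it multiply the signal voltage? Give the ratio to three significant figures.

Voltage ratio = 10^(dB/20).
10^(11/20) = 10^(0.5500) = 3.55.

3.55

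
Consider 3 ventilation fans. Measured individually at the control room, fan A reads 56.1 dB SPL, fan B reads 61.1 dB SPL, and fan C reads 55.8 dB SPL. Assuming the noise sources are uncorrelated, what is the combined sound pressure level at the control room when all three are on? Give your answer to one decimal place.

Add the sources as powers (linear), then convert back to dB:
L_total = 10·log₁₀(10^(56.1/10) + 10^(61.1/10) + 10^(55.8/10)) = 10·log₁₀(2076000) = 63.2 dB SPL.

63.2 dB SPL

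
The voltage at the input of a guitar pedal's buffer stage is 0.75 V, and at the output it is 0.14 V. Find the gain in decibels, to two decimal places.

-14.58 dB

For a voltage ratio, dB = 20·log₁₀(V₂/V₁).
20·log₁₀(0.14/0.75) = 20·log₁₀(0.1867) = -14.58 dB.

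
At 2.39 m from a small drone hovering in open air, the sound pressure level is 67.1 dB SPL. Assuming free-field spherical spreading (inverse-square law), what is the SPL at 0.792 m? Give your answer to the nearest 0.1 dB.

For a point source in a free field, ΔL = −20·log₁₀(d₂/d₁).
ΔL = −20·log₁₀(0.792/2.39) = 9.59 dB, so L₂ = 67.1 + (9.59) = 76.7 dB SPL.

76.7 dB SPL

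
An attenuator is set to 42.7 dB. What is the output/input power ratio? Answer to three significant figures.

0.0000537

Power ratio = 10^(dB/10).
10^(-42.7/10) = 10^(-4.270) = 0.0000537.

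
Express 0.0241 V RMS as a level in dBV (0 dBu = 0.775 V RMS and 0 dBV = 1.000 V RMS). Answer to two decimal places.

dBV = 20·log₁₀(V / 1.000 V).
20·log₁₀(0.0241/1.000) = -32.36 dBV.

-32.36 dBV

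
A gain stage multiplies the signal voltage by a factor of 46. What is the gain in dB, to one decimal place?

33.3 dB

Voltage is an amplitude quantity, so gain = 20·log₁₀(V_out/V_in).
20·log₁₀(46) = 33.3 dB.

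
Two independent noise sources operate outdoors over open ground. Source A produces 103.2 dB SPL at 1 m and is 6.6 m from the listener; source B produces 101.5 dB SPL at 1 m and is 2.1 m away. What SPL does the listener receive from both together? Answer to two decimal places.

95.66 dB SPL

At the listener: L_A = 103.2 − 20·log₁₀(6.6) = 86.809 dB; L_B = 101.5 − 20·log₁₀(2.1) = 95.056 dB.
Combined: 10·log₁₀(10^(86.809/10)+10^(95.056/10)) = 95.66 dB SPL.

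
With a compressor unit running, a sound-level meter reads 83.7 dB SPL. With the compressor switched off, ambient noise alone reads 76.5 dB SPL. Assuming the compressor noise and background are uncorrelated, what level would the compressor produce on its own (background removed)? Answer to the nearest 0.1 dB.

Remove the background by subtracting linear intensities:
L_src = 10·log₁₀(10^(83.7/10) − 10^(76.5/10)) = 10·log₁₀(189800000) = 82.8 dB SPL.

82.8 dB SPL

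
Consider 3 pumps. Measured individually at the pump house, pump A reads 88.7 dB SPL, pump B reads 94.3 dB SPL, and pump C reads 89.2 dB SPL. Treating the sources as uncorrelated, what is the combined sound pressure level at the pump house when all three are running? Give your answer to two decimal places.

Add the sources as powers (linear), then convert back to dB:
L_total = 10·log₁₀(10^(88.7/10) + 10^(94.3/10) + 10^(89.2/10)) = 10·log₁₀(4265000000) = 96.30 dB SPL.

96.30 dB SPL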